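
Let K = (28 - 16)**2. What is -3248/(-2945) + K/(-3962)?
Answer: 6222248/5834045 ≈ 1.0665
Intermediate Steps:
K = 144 (K = 12**2 = 144)
-3248/(-2945) + K/(-3962) = -3248/(-2945) + 144/(-3962) = -3248*(-1/2945) + 144*(-1/3962) = 3248/2945 - 72/1981 = 6222248/5834045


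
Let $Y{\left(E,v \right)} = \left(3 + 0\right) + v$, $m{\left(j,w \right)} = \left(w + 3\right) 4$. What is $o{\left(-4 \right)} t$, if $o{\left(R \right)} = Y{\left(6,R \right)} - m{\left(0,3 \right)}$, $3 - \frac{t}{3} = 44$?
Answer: $3075$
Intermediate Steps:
$t = -123$ ($t = 9 - 132 = -123$)
$m{\left(j,w \right)} = 12 + 4 w$ ($m{\left(j,w \right)} = \left(3 + w\right) 4 = 12 + 4 w$)
$Y{\left(E,v \right)} = 3 + v$
$o{\left(R \right)} = -21 + R$ ($o{\left(R \right)} = \left(3 + R\right) - \left(12 + 4 \cdot 3\right) = \left(3 + R\right) - \left(12 + 12\right) = \left(3 + R\right) - 24 = -21 + R$)
$o{\left(-4 \right)} t = \left(-21 - 4\right) \left(-123\right) = \left(-25\right) \left(-123\right) = 3075$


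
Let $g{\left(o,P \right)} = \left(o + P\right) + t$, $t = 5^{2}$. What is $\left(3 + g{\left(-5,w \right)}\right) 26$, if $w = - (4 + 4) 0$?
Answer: $598$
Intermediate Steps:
$t = 25$
$w = 0$ ($w = \left(-1\right) 8 \cdot 0 = \left(-8\right) 0 = 0$)
$g{\left(o,P \right)} = 25 + P + o$ ($g{\left(o,P \right)} = \left(o + P\right) + 25 = \left(P + o\right) + 25 = 25 + P + o$)
$\left(3 + g{\left(-5,w \right)}\right) 26 = \left(3 + \left(25 + 0 - 5\right)\right) 26 = \left(3 + 20\right) 26 = 23 \cdot 26 = 598$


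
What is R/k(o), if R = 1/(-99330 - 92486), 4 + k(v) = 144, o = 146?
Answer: -1/26854240 ≈ -3.7238e-8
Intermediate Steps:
k(v) = 140 (k(v) = -4 + 144 = 140)
R = -1/191816 (R = 1/(-191816) = -1/191816 ≈ -5.2133e-6)
R/k(o) = -1/191816/140 = -1/191816*1/140 = -1/26854240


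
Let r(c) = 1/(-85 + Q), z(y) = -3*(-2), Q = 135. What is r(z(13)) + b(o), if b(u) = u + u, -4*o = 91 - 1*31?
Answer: -1499/50 ≈ -29.980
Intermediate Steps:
z(y) = 6
o = -15 (o = -(91 - 1*31)/4 = -(91 - 31)/4 = -1/4*60 = -15)
b(u) = 2*u
r(c) = 1/50 (r(c) = 1/(-85 + 135) = 1/50)
r(z(13)) + b(o) = 1/50 + 2*(-15) = 1/50 - 30 = -1499/50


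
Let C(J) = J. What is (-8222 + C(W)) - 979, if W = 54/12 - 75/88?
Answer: -809367/88 ≈ -9197.3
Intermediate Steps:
W = 321/88 (W = 54*(1/12) - 75*1/88 = 9/2 - 75/88 = 321/88 ≈ 3.6477)
(-8222 + C(W)) - 979 = (-8222 + 321/88) - 979 = -723215/88 - 979 = -809367/88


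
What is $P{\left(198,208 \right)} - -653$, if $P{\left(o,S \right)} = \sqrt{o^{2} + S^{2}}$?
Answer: $653 + 2 \sqrt{20617} \approx 940.17$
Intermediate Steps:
$P{\left(o,S \right)} = \sqrt{S^{2} + o^{2}}$
$P{\left(198,208 \right)} - -653 = \sqrt{208^{2} + 198^{2}} - -653 = \sqrt{43264 + 39204} + \left(-15305 + 15958\right) = \sqrt{82468} + 653 = 2 \sqrt{20617} + 653 = 653 + 2 \sqrt{20617}$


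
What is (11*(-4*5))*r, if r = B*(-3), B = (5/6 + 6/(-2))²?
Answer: 9295/3 ≈ 3098.3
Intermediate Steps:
B = 169/36 (B = (5*(⅙) + 6*(-½))² = (⅚ - 3)² = (-13/6)² = 169/36 ≈ 4.6944)
r = -169/12 (r = (169/36)*(-3) = -169/12 ≈ -14.083)
(11*(-4*5))*r = (11*(-4*5))*(-169/12) = (11*(-20))*(-169/12) = -220*(-169/12) = 9295/3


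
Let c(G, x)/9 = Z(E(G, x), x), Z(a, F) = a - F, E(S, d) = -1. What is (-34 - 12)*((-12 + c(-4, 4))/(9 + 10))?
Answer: 138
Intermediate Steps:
c(G, x) = -9 - 9*x (c(G, x) = 9*(-1 - x) = -9 - 9*x)
(-34 - 12)*((-12 + c(-4, 4))/(9 + 10)) = (-34 - 12)*((-12 + (-9 - 9*4))/(9 + 10)) = -46*(-12 + (-9 - 36))/19 = -46*(-12 - 45)/19 = -(-2622)/19 = -46*(-3) = 138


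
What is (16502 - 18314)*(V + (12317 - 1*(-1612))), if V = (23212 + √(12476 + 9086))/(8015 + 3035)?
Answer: -139468427772/5525 - 906*√21562/5525 ≈ -2.5243e+7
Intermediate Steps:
V = 11606/5525 + √21562/11050 (V = (23212 + √21562)/11050 = (23212 + √21562)*(1/11050) = 11606/5525 + √21562/11050 ≈ 2.1139)
(16502 - 18314)*(V + (12317 - 1*(-1612))) = (16502 - 18314)*((11606/5525 + √21562/11050) + (12317 - 1*(-1612))) = -1812*((11606/5525 + √21562/11050) + (12317 + 1612)) = -1812*((11606/5525 + √21562/11050) + 13929) = -1812*(76969331/5525 + √21562/11050) = -139468427772/5525 - 906*√21562/5525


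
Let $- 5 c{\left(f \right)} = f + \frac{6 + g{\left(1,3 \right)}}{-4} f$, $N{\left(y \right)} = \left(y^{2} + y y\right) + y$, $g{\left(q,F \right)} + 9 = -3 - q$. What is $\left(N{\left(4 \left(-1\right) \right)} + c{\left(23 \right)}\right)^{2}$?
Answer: $\frac{94249}{400} \approx 235.62$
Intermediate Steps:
$g{\left(q,F \right)} = -12 - q$ ($g{\left(q,F \right)} = -9 - \left(3 + q\right) = -12 - q$)
$N{\left(y \right)} = y + 2 y^{2}$ ($N{\left(y \right)} = \left(y^{2} + y^{2}\right) + y = 2 y^{2} + y = y + 2 y^{2}$)
$c{\left(f \right)} = - \frac{11 f}{20}$ ($c{\left(f \right)} = - \frac{f + \frac{6 - 13}{-4} f}{5} = - \frac{f + \left(6 - 13\right) \left(- \frac{1}{4}\right) f}{5} = - \frac{f + \left(-7\right) \left(- \frac{1}{4}\right) f}{5} = - \frac{f + \frac{7 f}{4}}{5} = - \frac{\frac{11}{4} f}{5} = - \frac{11 f}{20}$)
$\left(N{\left(4 \left(-1\right) \right)} + c{\left(23 \right)}\right)^{2} = \left(4 \left(-1\right) \left(1 + 2 \cdot 4 \left(-1\right)\right) - \frac{253}{20}\right)^{2} = \left(- 4 \left(1 + 2 \left(-4\right)\right) - \frac{253}{20}\right)^{2} = \left(- 4 \left(1 - 8\right) - \frac{253}{20}\right)^{2} = \left(\left(-4\right) \left(-7\right) - \frac{253}{20}\right)^{2} = \left(28 - \frac{253}{20}\right)^{2} = \left(\frac{307}{20}\right)^{2} = \frac{94249}{400}$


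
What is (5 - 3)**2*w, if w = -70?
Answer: -280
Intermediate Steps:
(5 - 3)**2*w = (5 - 3)**2*(-70) = 2**2*(-70) = 4*(-70) = -280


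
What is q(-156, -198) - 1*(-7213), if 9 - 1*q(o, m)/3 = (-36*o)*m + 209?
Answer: 3342517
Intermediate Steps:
q(o, m) = -600 + 108*m*o (q(o, m) = 27 - 3*((-36*o)*m + 209) = 27 - 3*(-36*m*o + 209) = 27 - 3*(209 - 36*m*o) = 27 + (-627 + 108*m*o) = -600 + 108*m*o)
q(-156, -198) - 1*(-7213) = (-600 + 108*(-198)*(-156)) - 1*(-7213) = (-600 + 3335904) + 7213 = 3335304 + 7213 = 3342517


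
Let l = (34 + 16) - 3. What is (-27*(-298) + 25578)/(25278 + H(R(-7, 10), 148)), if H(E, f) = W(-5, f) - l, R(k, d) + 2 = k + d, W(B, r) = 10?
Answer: 33624/25241 ≈ 1.3321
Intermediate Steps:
R(k, d) = -2 + d + k (R(k, d) = -2 + (k + d) = -2 + (d + k) = -2 + d + k)
l = 47 (l = 50 - 3 = 47)
H(E, f) = -37 (H(E, f) = 10 - 1*47 = 10 - 47 = -37)
(-27*(-298) + 25578)/(25278 + H(R(-7, 10), 148)) = (-27*(-298) + 25578)/(25278 - 37) = (8046 + 25578)/25241 = 33624*(1/25241) = 33624/25241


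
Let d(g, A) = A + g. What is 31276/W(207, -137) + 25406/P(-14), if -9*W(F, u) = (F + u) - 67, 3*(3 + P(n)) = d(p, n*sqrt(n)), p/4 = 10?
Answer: -115089994/1235 + 355684*I*sqrt(14)/1235 ≈ -93190.0 + 1077.6*I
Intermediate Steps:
p = 40 (p = 4*10 = 40)
P(n) = 31/3 + n**(3/2)/3 (P(n) = -3 + (n*sqrt(n) + 40)/3 = -3 + (n**(3/2) + 40)/3 = -3 + (40 + n**(3/2))/3 = -3 + (40/3 + n**(3/2)/3) = 31/3 + n**(3/2)/3)
W(F, u) = 67/9 - F/9 - u/9 (W(F, u) = -((F + u) - 67)/9 = -(-67 + F + u)/9 = 67/9 - F/9 - u/9)
31276/W(207, -137) + 25406/P(-14) = 31276/(67/9 - 1/9*207 - 1/9*(-137)) + 25406/(31/3 + (-14)**(3/2)/3) = 31276/(67/9 - 23 + 137/9) + 25406/(31/3 + (-14*I*sqrt(14))/3) = 31276/(-1/3) + 25406/(31/3 - 14*I*sqrt(14)/3) = 31276*(-3) + 25406/(31/3 - 14*I*sqrt(14)/3) = -93828 + 25406/(31/3 - 14*I*sqrt(14)/3)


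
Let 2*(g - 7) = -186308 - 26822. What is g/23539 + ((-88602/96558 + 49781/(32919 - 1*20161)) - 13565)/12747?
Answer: -344421451557220201/61604949203268702 ≈ -5.5908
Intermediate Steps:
g = -106558 (g = 7 + (-186308 - 26822)/2 = 7 + (½)*(-213130) = 7 - 106565 = -106558)
g/23539 + ((-88602/96558 + 49781/(32919 - 1*20161)) - 13565)/12747 = -106558/23539 + ((-88602/96558 + 49781/(32919 - 1*20161)) - 13565)/12747 = -106558*1/23539 + ((-88602*1/96558 + 49781/(32919 - 20161)) - 13565)*(1/12747) = -106558/23539 + ((-14767/16093 + 49781/12758) - 13565)*(1/12747) = -106558/23539 + (612728247/205314494 - 13565)*(1/12747) = -106558/23539 - 2784478382863/205314494*1/12747 = -106558/23539 - 2784478382863/2617143855018 = -344421451557220201/61604949203268702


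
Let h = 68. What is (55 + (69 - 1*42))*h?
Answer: 5576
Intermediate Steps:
(55 + (69 - 1*42))*h = (55 + (69 - 1*42))*68 = (55 + (69 - 42))*68 = (55 + 27)*68 = 82*68 = 5576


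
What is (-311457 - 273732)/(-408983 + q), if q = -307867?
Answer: 65021/79650 ≈ 0.81633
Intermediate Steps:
(-311457 - 273732)/(-408983 + q) = (-311457 - 273732)/(-408983 - 307867) = -585189/(-716850) = -585189*(-1/716850) = 65021/79650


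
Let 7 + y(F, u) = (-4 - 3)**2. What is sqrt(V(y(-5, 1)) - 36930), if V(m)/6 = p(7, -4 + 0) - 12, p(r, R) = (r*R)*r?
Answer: 3*I*sqrt(4242) ≈ 195.39*I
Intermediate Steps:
y(F, u) = 42 (y(F, u) = -7 + (-4 - 3)**2 = -7 + (-7)**2 = -7 + 49 = 42)
p(r, R) = R*r**2 (p(r, R) = (R*r)*r = R*r**2)
V(m) = -1248 (V(m) = 6*((-4 + 0)*7**2 - 12) = 6*(-4*49 - 12) = 6*(-196 - 12) = 6*(-208) = -1248)
sqrt(V(y(-5, 1)) - 36930) = sqrt(-1248 - 36930) = sqrt(-38178) = 3*I*sqrt(4242)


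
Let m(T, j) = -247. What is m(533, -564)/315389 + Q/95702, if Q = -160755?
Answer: -50723997089/30183358078 ≈ -1.6805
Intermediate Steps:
m(533, -564)/315389 + Q/95702 = -247/315389 - 160755/95702 = -50723997089/30183358078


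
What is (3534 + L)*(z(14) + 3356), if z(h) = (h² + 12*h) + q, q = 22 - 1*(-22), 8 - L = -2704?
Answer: 23509944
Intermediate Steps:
L = 2712 (L = 8 - 1*(-2704) = 8 + 2704 = 2712)
q = 44 (q = 22 + 22 = 44)
z(h) = 44 + h² + 12*h (z(h) = (h² + 12*h) + 44 = 44 + h² + 12*h)
(3534 + L)*(z(14) + 3356) = (3534 + 2712)*((44 + 14² + 12*14) + 3356) = 6246*((44 + 196 + 168) + 3356) = 6246*(408 + 3356) = 6246*3764 = 23509944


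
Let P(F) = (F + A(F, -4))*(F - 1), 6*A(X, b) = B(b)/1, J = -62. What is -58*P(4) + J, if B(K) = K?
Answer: -642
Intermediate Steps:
A(X, b) = b/6 (A(X, b) = (b/1)/6 = (b*1)/6 = b/6)
P(F) = (-1 + F)*(-2/3 + F) (P(F) = (F + (1/6)*(-4))*(F - 1) = (F - 2/3)*(-1 + F) = (-2/3 + F)*(-1 + F) = (-1 + F)*(-2/3 + F))
-58*P(4) + J = -58*(2/3 + 4**2 - 5/3*4) - 62 = -58*(2/3 + 16 - 20/3) - 62 = -58*10 - 62 = -580 - 62 = -642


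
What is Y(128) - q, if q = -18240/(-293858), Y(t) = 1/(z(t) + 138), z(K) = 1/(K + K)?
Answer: -284586656/5190854641 ≈ -0.054825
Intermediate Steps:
z(K) = 1/(2*K)
Y(t) = 1/(138 + 1/(2*t)) (Y(t) = 1/(1/(2*t) + 138) = 1/(138 + 1/(2*t)))
q = 9120/146929 (q = -18240*(-1/293858) = 9120/146929 ≈ 0.062071)
Y(128) - q = 2*128/(1 + 276*128) - 1*9120/146929 = 2*128/(1 + 35328) - 9120/146929 = 2*128/35329 - 9120/146929 = 2*128*(1/35329) - 9120/146929 = 256/35329 - 9120/146929 = -284586656/5190854641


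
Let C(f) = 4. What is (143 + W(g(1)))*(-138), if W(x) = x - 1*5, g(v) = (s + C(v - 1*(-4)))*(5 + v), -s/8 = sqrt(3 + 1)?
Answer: -9108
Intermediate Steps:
s = -16 (s = -8*sqrt(3 + 1) = -8*sqrt(4) = -8*2 = -16)
g(v) = -60 - 12*v (g(v) = (-16 + 4)*(5 + v) = -12*(5 + v) = -60 - 12*v)
W(x) = -5 + x (W(x) = x - 5 = -5 + x)
(143 + W(g(1)))*(-138) = (143 + (-5 + (-60 - 12*1)))*(-138) = (143 + (-5 + (-60 - 12)))*(-138) = (143 + (-5 - 72))*(-138) = (143 - 77)*(-138) = 66*(-138) = -9108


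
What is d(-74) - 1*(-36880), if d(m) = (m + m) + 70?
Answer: 36802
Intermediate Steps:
d(m) = 70 + 2*m (d(m) = 2*m + 70 = 70 + 2*m)
d(-74) - 1*(-36880) = (70 + 2*(-74)) - 1*(-36880) = (70 - 148) + 36880 = -78 + 36880 = 36802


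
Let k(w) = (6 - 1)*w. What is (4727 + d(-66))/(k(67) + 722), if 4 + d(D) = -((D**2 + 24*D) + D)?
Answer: 2017/1057 ≈ 1.9082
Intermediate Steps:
k(w) = 5*w
d(D) = -4 - D**2 - 25*D (d(D) = -4 - ((D**2 + 24*D) + D) = -4 - (D**2 + 25*D) = -4 + (-D**2 - 25*D) = -4 - D**2 - 25*D)
(4727 + d(-66))/(k(67) + 722) = (4727 + (-4 - 1*(-66)**2 - 25*(-66)))/(5*67 + 722) = (4727 + (-4 - 1*4356 + 1650))/(335 + 722) = (4727 + (-4 - 4356 + 1650))/1057 = (4727 - 2710)*(1/1057) = 2017*(1/1057) = 2017/1057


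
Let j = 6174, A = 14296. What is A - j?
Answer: 8122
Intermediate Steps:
A - j = 14296 - 1*6174 = 14296 - 6174 = 8122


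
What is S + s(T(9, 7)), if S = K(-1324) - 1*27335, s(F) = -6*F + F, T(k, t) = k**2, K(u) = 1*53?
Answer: -27687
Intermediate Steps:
K(u) = 53
s(F) = -5*F
S = -27282 (S = 53 - 1*27335 = 53 - 27335 = -27282)
S + s(T(9, 7)) = -27282 - 5*9**2 = -27282 - 5*81 = -27282 - 405 = -27687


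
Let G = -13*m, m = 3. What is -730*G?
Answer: 28470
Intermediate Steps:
G = -39 (G = -13*3 = -39)
-730*G = -730*(-39) = 28470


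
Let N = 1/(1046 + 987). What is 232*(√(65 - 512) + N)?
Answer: 232/2033 + 232*I*√447 ≈ 0.11412 + 4905.0*I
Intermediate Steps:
N = 1/2033 ≈ 0.00049188
232*(√(65 - 512) + N) = 232*(√(65 - 512) + 1/2033) = 232*(√(-447) + 1/2033) = 232*(I*√447 + 1/2033) = 232*(1/2033 + I*√447) = 232/2033 + 232*I*√447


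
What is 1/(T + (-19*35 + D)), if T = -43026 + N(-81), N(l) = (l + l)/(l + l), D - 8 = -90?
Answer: -1/43772 ≈ -2.2846e-5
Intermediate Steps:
D = -82 (D = 8 - 90 = -82)
N(l) = 1 (N(l) = (2*l)/((2*l)) = (2*l)*(1/(2*l)) = 1)
T = -43025 (T = -43026 + 1 = -43025)
1/(T + (-19*35 + D)) = 1/(-43025 + (-19*35 - 82)) = 1/(-43025 + (-665 - 82)) = 1/(-43025 - 747) = 1/(-43772) = -1/43772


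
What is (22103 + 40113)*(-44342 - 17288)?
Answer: -3834372080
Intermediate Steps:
(22103 + 40113)*(-44342 - 17288) = 62216*(-61630) = -3834372080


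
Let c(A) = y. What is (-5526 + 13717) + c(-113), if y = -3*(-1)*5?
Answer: 8206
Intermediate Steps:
y = 15 (y = 3*5 = 15)
c(A) = 15
(-5526 + 13717) + c(-113) = (-5526 + 13717) + 15 = 8191 + 15 = 8206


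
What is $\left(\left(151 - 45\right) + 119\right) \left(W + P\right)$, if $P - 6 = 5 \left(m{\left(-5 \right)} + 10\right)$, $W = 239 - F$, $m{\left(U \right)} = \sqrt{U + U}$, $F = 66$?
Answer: $51525 + 1125 i \sqrt{10} \approx 51525.0 + 3557.6 i$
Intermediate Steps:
$m{\left(U \right)} = \sqrt{2} \sqrt{U}$ ($m{\left(U \right)} = \sqrt{2 U} = \sqrt{2} \sqrt{U}$)
$W = 173$ ($W = 239 - 66 = 173$)
$P = 56 + 5 i \sqrt{10}$ ($P = 6 + 5 \left(\sqrt{2} \sqrt{-5} + 10\right) = 6 + 5 \left(\sqrt{2} i \sqrt{5} + 10\right) = 6 + 5 \left(i \sqrt{10} + 10\right) = 6 + 5 \left(10 + i \sqrt{10}\right) = 6 + \left(50 + 5 i \sqrt{10}\right) = 56 + 5 i \sqrt{10} \approx 56.0 + 15.811 i$)
$\left(\left(151 - 45\right) + 119\right) \left(W + P\right) = \left(\left(151 - 45\right) + 119\right) \left(173 + \left(56 + 5 i \sqrt{10}\right)\right) = \left(\left(151 - 45\right) + 119\right) \left(229 + 5 i \sqrt{10}\right) = \left(106 + 119\right) \left(229 + 5 i \sqrt{10}\right) = 225 \left(229 + 5 i \sqrt{10}\right) = 51525 + 1125 i \sqrt{10}$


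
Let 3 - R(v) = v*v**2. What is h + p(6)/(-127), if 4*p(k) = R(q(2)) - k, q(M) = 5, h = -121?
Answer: -15335/127 ≈ -120.75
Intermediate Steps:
R(v) = 3 - v**3 (R(v) = 3 - v*v**2 = 3 - v**3)
p(k) = -61/2 - k/4 (p(k) = ((3 - 1*5**3) - k)/4 = ((3 - 1*125) - k)/4 = ((3 - 125) - k)/4 = (-122 - k)/4 = -61/2 - k/4)
h + p(6)/(-127) = -121 + (-61/2 - 1/4*6)/(-127) = -121 - (-61/2 - 3/2)/127 = -121 - 1/127*(-32) = -121 + 32/127 = -15335/127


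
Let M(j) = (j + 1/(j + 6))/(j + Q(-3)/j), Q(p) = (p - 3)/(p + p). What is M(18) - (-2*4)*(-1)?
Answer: -9101/1300 ≈ -7.0008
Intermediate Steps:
Q(p) = (-3 + p)/(2*p) (Q(p) = (-3 + p)/((2*p)) = (-3 + p)*(1/(2*p)) = (-3 + p)/(2*p))
M(j) = (j + 1/(6 + j))/(j + 1/j) (M(j) = (j + 1/(j + 6))/(j + ((1/2)*(-3 - 3)/(-3))/j) = (j + 1/(6 + j))/(j + ((1/2)*(-1/3)*(-6))/j) = (j + 1/(6 + j))/(j + 1/j))
M(18) - (-2*4)*(-1) = 18*(1 + 18**2 + 6*18)/(6 + 18 + 18**3 + 6*18**2) - (-2*4)*(-1) = 18*(1 + 324 + 108)/(6 + 18 + 5832 + 6*324) - (-8)*(-1) = 18*433/(6 + 18 + 5832 + 1944) - 1*8 = 18*433/7800 - 8 = 18*(1/7800)*433 - 8 = 1299/1300 - 8 = -9101/1300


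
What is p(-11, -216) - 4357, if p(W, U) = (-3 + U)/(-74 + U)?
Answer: -1263311/290 ≈ -4356.2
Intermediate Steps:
p(W, U) = (-3 + U)/(-74 + U)
p(-11, -216) - 4357 = (-3 - 216)/(-74 - 216) - 4357 = -219/(-290) - 4357 = -1/290*(-219) - 4357 = 219/290 - 4357 = -1263311/290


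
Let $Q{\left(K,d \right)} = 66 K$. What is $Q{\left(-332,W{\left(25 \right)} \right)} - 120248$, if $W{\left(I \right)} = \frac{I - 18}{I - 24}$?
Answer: $-142160$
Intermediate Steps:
$W{\left(I \right)} = \frac{-18 + I}{-24 + I}$
$Q{\left(-332,W{\left(25 \right)} \right)} - 120248 = 66 \left(-332\right) - 120248 = -21912 - 120248 = -142160$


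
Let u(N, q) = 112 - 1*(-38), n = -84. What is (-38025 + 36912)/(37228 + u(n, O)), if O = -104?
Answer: -1113/37378 ≈ -0.029777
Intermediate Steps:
u(N, q) = 150 (u(N, q) = 112 + 38 = 150)
(-38025 + 36912)/(37228 + u(n, O)) = (-38025 + 36912)/(37228 + 150) = -1113/37378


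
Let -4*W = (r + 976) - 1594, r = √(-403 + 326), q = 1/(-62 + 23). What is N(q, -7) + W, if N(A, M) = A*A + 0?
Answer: 469991/3042 - I*√77/4 ≈ 154.5 - 2.1937*I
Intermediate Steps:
q = -1/39 (q = 1/(-39) = -1/39 ≈ -0.025641)
r = I*√77 (r = √(-77) = I*√77 ≈ 8.775*I)
N(A, M) = A² (N(A, M) = A² + 0 = A²)
W = 309/2 - I*√77/4 (W = -((I*√77 + 976) - 1594)/4 = -((976 + I*√77) - 1594)/4 = -(-618 + I*√77)/4 = 309/2 - I*√77/4 ≈ 154.5 - 2.1937*I)
N(q, -7) + W = (-1/39)² + (309/2 - I*√77/4) = 1/1521 + (309/2 - I*√77/4) = 469991/3042 - I*√77/4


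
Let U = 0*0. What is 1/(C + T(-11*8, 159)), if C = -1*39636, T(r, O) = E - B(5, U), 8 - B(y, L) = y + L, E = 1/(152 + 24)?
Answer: -176/6976463 ≈ -2.5228e-5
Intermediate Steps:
E = 1/176 ≈ 0.0056818
U = 0
B(y, L) = 8 - L - y (B(y, L) = 8 - (y + L) = 8 - (L + y) = 8 + (-L - y) = 8 - L - y)
T(r, O) = -527/176 (T(r, O) = 1/176 - (8 - 1*0 - 1*5) = 1/176 - (8 + 0 - 5) = 1/176 - 1*3 = 1/176 - 3 = -527/176)
C = -39636
1/(C + T(-11*8, 159)) = 1/(-39636 - 527/176) = 1/(-6976463/176) = -176/6976463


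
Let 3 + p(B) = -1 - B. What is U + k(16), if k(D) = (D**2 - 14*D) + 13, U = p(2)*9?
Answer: -9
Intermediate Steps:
p(B) = -4 - B (p(B) = -3 + (-1 - B) = -4 - B)
U = -54 (U = (-4 - 1*2)*9 = (-4 - 2)*9 = -6*9 = -54)
k(D) = 13 + D**2 - 14*D
U + k(16) = -54 + (13 + 16**2 - 14*16) = -54 + (13 + 256 - 224) = -54 + 45 = -9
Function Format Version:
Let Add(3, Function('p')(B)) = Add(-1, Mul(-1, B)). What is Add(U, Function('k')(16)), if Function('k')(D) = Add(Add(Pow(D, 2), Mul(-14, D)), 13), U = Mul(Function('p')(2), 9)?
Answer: -9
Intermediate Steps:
Function('p')(B) = Add(-4, Mul(-1, B)) (Function('p')(B) = Add(-3, Add(-1, Mul(-1, B))) = Add(-4, Mul(-1, B)))
U = -54 (U = Mul(Add(-4, Mul(-1, 2)), 9) = Mul(Add(-4, -2), 9) = Mul(-6, 9) = -54)
Function('k')(D) = Add(13, Pow(D, 2), Mul(-14, D))
Add(U, Function('k')(16)) = Add(-54, Add(13, Pow(16, 2), Mul(-14, 16))) = Add(-54, Add(13, 256, -224)) = Add(-54, 45) = -9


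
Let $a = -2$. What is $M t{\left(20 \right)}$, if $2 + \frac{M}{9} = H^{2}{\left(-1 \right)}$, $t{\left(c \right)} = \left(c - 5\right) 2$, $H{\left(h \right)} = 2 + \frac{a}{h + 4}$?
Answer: $-60$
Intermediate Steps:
$H{\left(h \right)} = 2 - \frac{2}{4 + h}$ ($H{\left(h \right)} = 2 + \frac{1}{h + 4} \left(-2\right) = 2 + \frac{1}{4 + h} \left(-2\right) = 2 - \frac{2}{4 + h}$)
$t{\left(c \right)} = -10 + 2 c$ ($t{\left(c \right)} = \left(-5 + c\right) 2 = -10 + 2 c$)
$M = -2$ ($M = -18 + 9 \left(\frac{2 \left(3 - 1\right)}{4 - 1}\right)^{2} = -18 + 9 \left(2 \cdot \frac{1}{3} \cdot 2\right)^{2} = -18 + 9 \left(\frac{4}{3}\right)^{2} = -18 + 9 \cdot \frac{16}{9} = -18 + 16 = -2$)
$M t{\left(20 \right)} = - 2 \left(-10 + 2 \cdot 20\right) = - 2 \left(-10 + 40\right) = \left(-2\right) 30 = -60$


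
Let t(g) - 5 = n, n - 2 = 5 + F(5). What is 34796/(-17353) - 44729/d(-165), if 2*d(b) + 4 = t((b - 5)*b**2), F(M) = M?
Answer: -1552817022/225589 ≈ -6883.4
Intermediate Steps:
n = 12 (n = 2 + (5 + 5) = 2 + 10 = 12)
t(g) = 17 (t(g) = 5 + 12 = 17)
d(b) = 13/2 (d(b) = -2 + (1/2)*17 = -2 + 17/2 = 13/2)
34796/(-17353) - 44729/d(-165) = 34796/(-17353) - 44729/13/2 = 34796*(-1/17353) - 44729*2/13 = -34796/17353 - 89458/13 = -1552817022/225589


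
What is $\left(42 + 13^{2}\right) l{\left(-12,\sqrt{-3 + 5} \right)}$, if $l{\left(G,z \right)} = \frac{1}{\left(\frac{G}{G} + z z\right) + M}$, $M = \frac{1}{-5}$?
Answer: $\frac{1055}{14} \approx 75.357$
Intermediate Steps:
$M = - \frac{1}{5} \approx -0.2$
$l{\left(G,z \right)} = \frac{1}{\frac{4}{5} + z^{2}}$ ($l{\left(G,z \right)} = \frac{1}{\left(\frac{G}{G} + z z\right) - \frac{1}{5}} = \frac{1}{\left(1 + z^{2}\right) - \frac{1}{5}} = \frac{1}{\frac{4}{5} + z^{2}}$)
$\left(42 + 13^{2}\right) l{\left(-12,\sqrt{-3 + 5} \right)} = \left(42 + 13^{2}\right) \frac{5}{4 + 5 \left(\sqrt{-3 + 5}\right)^{2}} = \left(42 + 169\right) \frac{5}{4 + 5 \left(\sqrt{2}\right)^{2}} = 211 \frac{5}{4 + 5 \cdot 2} = 211 \frac{5}{4 + 10} = 211 \cdot \frac{5}{14} = \frac{1055}{14}$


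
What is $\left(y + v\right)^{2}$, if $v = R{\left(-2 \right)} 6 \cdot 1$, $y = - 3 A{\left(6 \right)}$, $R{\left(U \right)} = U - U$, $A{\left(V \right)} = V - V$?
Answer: $0$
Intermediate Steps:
$A{\left(V \right)} = 0$
$R{\left(U \right)} = 0$
$y = 0$ ($y = \left(-3\right) 0 = 0$)
$v = 0$ ($v = 0 \cdot 6 \cdot 1 = 0 \cdot 1 = 0$)
$\left(y + v\right)^{2} = \left(0 + 0\right)^{2} = 0^{2} = 0$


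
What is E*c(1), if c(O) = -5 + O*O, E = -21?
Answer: 84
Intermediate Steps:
c(O) = -5 + O²
E*c(1) = -21*(-5 + 1²) = -21*(-5 + 1) = -21*(-4) = 84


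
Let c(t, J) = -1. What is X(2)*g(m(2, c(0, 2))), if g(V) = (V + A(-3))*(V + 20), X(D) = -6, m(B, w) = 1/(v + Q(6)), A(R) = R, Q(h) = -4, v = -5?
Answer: 10024/27 ≈ 371.26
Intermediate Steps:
m(B, w) = -1/9 (m(B, w) = 1/(-5 - 4) = 1/(-9) = -1/9)
g(V) = (-3 + V)*(20 + V) (g(V) = (V - 3)*(V + 20) = (-3 + V)*(20 + V))
X(2)*g(m(2, c(0, 2))) = -6*(-60 + (-1/9)**2 + 17*(-1/9)) = -6*(-60 + 1/81 - 17/9) = -6*(-5012/81) = 10024/27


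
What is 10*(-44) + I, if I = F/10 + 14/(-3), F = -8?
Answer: -6682/15 ≈ -445.47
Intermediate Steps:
I = -82/15 (I = -8/10 + 14/(-3) = -8*⅒ + 14*(-⅓) = -⅘ - 14/3 = -82/15 ≈ -5.4667)
10*(-44) + I = 10*(-44) - 82/15 = -440 - 82/15 = -6682/15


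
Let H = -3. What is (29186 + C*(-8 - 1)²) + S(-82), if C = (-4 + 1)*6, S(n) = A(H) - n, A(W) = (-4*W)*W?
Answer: 27774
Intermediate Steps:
A(W) = -4*W²
S(n) = -36 - n (S(n) = -4*(-3)² - n = -4*9 - n = -36 - n)
C = -18 (C = -3*6 = -18)
(29186 + C*(-8 - 1)²) + S(-82) = (29186 - 18*(-8 - 1)²) + (-36 - 1*(-82)) = (29186 - 18*(-9)²) + (-36 + 82) = (29186 - 18*81) + 46 = (29186 - 1458) + 46 = 27728 + 46 = 27774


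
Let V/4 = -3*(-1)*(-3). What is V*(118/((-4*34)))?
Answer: 531/17 ≈ 31.235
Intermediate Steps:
V = -36 (V = 4*(-3*(-1)*(-3)) = 4*(3*(-3)) = 4*(-9) = -36)
V*(118/((-4*34))) = -4248/((-4*34)) = -4248/(-136) = -4248*(-1)/136 = -36*(-59/68) = 531/17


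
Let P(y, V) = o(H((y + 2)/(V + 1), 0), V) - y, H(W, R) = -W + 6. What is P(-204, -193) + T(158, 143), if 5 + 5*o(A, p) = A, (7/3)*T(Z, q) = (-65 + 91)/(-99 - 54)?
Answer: 776515/3808 ≈ 203.92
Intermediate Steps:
T(Z, q) = -26/357 (T(Z, q) = 3*((-65 + 91)/(-99 - 54))/7 = 3*(26/(-153))/7 = 3*(26*(-1/153))/7 = (3/7)*(-26/153) = -26/357)
H(W, R) = 6 - W
o(A, p) = -1 + A/5
P(y, V) = ⅕ - y - (2 + y)/(5*(1 + V)) (P(y, V) = (-1 + (6 - (y + 2)/(V + 1))/5) - y = (-1 + (6 - (2 + y)/(1 + V))/5) - y = (-1 + (6/5 - (2 + y)/(5*(1 + V)))) - y = (⅕ - (2 + y)/(5*(1 + V))) - y = ⅕ - y - (2 + y)/(5*(1 + V)))
P(-204, -193) + T(158, 143) = (-2 - 1*(-204) + (1 - 193)*(1 - 5*(-204)))/(5*(1 - 193)) - 26/357 = (⅕)*(-2 + 204 - 192*(1 + 1020))/(-192) - 26/357 = (⅕)*(-1/192)*(-2 + 204 - 192*1021) - 26/357 = (⅕)*(-1/192)*(-2 + 204 - 196032) - 26/357 = (⅕)*(-1/192)*(-195830) - 26/357 = 19583/96 - 26/357 = 776515/3808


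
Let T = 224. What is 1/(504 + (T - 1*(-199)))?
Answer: 1/927 ≈ 0.0010787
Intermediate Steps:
1/(504 + (T - 1*(-199))) = 1/(504 + (224 - 1*(-199))) = 1/(504 + (224 + 199)) = 1/(504 + 423) = 1/927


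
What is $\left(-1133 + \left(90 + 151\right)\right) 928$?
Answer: $-827776$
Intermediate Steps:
$\left(-1133 + \left(90 + 151\right)\right) 928 = \left(-1133 + 241\right) 928 = \left(-892\right) 928 = -827776$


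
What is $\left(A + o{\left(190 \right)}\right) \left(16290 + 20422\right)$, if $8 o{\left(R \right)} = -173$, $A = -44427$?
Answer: $-1631797921$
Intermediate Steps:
$o{\left(R \right)} = - \frac{173}{8}$ ($o{\left(R \right)} = \frac{1}{8} \left(-173\right) = - \frac{173}{8}$)
$\left(A + o{\left(190 \right)}\right) \left(16290 + 20422\right) = \left(-44427 - \frac{173}{8}\right) \left(16290 + 20422\right) = \left(- \frac{355589}{8}\right) 36712 = -1631797921$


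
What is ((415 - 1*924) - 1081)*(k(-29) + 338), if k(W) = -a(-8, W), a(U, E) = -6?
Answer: -546960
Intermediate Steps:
k(W) = 6 (k(W) = -1*(-6) = 6)
((415 - 1*924) - 1081)*(k(-29) + 338) = ((415 - 1*924) - 1081)*(6 + 338) = ((415 - 924) - 1081)*344 = (-509 - 1081)*344 = -1590*344 = -546960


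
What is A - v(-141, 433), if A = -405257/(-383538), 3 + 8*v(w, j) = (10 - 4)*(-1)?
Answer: 3346949/1534152 ≈ 2.1816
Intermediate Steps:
v(w, j) = -9/8 (v(w, j) = -3/8 + ((10 - 4)*(-1))/8 = -3/8 + (6*(-1))/8 = -3/8 + (⅛)*(-6) = -3/8 - ¾ = -9/8)
A = 405257/383538 (A = -405257*(-1/383538) = 405257/383538 ≈ 1.0566)
A - v(-141, 433) = 405257/383538 - 1*(-9/8) = 405257/383538 + 9/8 = 3346949/1534152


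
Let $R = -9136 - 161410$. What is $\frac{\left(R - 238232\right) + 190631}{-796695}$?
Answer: $\frac{218147}{796695} \approx 0.27382$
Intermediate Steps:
$R = -170546$ ($R = -9136 - 161410 = -170546$)
$\frac{\left(R - 238232\right) + 190631}{-796695} = \frac{\left(-170546 - 238232\right) + 190631}{-796695} = \left(\left(-170546 - 238232\right) + 190631\right) \left(- \frac{1}{796695}\right) = \left(-408778 + 190631\right) \left(- \frac{1}{796695}\right) = \left(-218147\right) \left(- \frac{1}{796695}\right) = \frac{218147}{796695}$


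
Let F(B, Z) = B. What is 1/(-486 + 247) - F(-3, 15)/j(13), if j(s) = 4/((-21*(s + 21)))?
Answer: -255971/478 ≈ -535.50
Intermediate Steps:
j(s) = 4/(-441 - 21*s) (j(s) = 4/((-21*(21 + s))) = 4/(-441 - 21*s))
1/(-486 + 247) - F(-3, 15)/j(13) = 1/(-486 + 247) - (-3)/((-4/(441 + 21*13))) = 1/(-239) - (-3)/((-4/(441 + 273))) = -1/239 - (-3)/((-4/714)) = -1/239 - (-3)/((-4*1/714)) = -1/239 - (-3)/(-2/357) = -1/239 - (-3)*(-357)/2 = -1/239 - 1*1071/2 = -1/239 - 1071/2 = -255971/478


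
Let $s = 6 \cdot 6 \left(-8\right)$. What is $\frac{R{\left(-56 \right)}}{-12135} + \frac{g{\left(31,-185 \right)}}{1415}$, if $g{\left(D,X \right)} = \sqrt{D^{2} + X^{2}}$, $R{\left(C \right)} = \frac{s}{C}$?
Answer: $- \frac{12}{28315} + \frac{\sqrt{35186}}{1415} \approx 0.13214$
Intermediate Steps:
$s = -288$ ($s = 6 \left(-48\right) = -288$)
$R{\left(C \right)} = - \frac{288}{C}$
$\frac{R{\left(-56 \right)}}{-12135} + \frac{g{\left(31,-185 \right)}}{1415} = \frac{\left(-288\right) \frac{1}{-56}}{-12135} + \frac{\sqrt{31^{2} + \left(-185\right)^{2}}}{1415} = \left(-288\right) \left(- \frac{1}{56}\right) \left(- \frac{1}{12135}\right) + \sqrt{961 + 34225} \cdot \frac{1}{1415} = \frac{36}{7} \left(- \frac{1}{12135}\right) + \sqrt{35186} \cdot \frac{1}{1415} = - \frac{12}{28315} + \frac{\sqrt{35186}}{1415}$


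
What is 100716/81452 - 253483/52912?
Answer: -547057583/153921008 ≈ -3.5541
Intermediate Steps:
100716/81452 - 253483/52912 = 100716*(1/81452) - 253483*1/52912 = 3597/2909 - 253483/52912 = -547057583/153921008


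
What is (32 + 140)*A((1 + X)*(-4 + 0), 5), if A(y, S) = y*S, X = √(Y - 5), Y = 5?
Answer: -3440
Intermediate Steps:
X = 0 (X = √(5 - 5) = √0 = 0)
A(y, S) = S*y
(32 + 140)*A((1 + X)*(-4 + 0), 5) = (32 + 140)*(5*((1 + 0)*(-4 + 0))) = 172*(5*(1*(-4))) = 172*(5*(-4)) = 172*(-20) = -3440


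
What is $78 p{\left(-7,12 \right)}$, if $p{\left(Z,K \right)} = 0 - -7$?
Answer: $546$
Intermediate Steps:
$p{\left(Z,K \right)} = 7$ ($p{\left(Z,K \right)} = 0 + 7 = 7$)
$78 p{\left(-7,12 \right)} = 78 \cdot 7 = 546$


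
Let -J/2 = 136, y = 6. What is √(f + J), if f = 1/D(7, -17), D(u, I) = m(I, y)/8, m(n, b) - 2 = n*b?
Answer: I*√6802/5 ≈ 16.495*I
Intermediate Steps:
m(n, b) = 2 + b*n (m(n, b) = 2 + n*b = 2 + b*n)
D(u, I) = ¼ + 3*I/4 (D(u, I) = (2 + 6*I)/8 = (2 + 6*I)*(⅛) = ¼ + 3*I/4)
J = -272 (J = -2*136 = -272)
f = -2/25 (f = 1/(¼ + (¾)*(-17)) = 1/(¼ - 51/4) = 1/(-25/2) = -2/25 ≈ -0.080000)
√(f + J) = √(-2/25 - 272) = √(-6802/25) = I*√6802/5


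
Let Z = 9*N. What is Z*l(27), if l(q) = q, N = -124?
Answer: -30132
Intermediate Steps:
Z = -1116 (Z = 9*(-124) = -1116)
Z*l(27) = -1116*27 = -30132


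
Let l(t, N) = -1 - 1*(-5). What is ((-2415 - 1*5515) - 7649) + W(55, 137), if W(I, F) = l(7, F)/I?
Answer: -856841/55 ≈ -15579.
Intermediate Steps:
l(t, N) = 4 (l(t, N) = -1 + 5 = 4)
W(I, F) = 4/I
((-2415 - 1*5515) - 7649) + W(55, 137) = ((-2415 - 1*5515) - 7649) + 4/55 = ((-2415 - 5515) - 7649) + 4*(1/55) = (-7930 - 7649) + 4/55 = -15579 + 4/55 = -856841/55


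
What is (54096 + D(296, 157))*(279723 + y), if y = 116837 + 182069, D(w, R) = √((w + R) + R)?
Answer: 31301514384 + 578629*√610 ≈ 3.1316e+10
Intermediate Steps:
D(w, R) = √(w + 2*R) (D(w, R) = √((R + w) + R) = √(w + 2*R))
y = 298906
(54096 + D(296, 157))*(279723 + y) = (54096 + √(296 + 2*157))*(279723 + 298906) = (54096 + √(296 + 314))*578629 = (54096 + √610)*578629 = 31301514384 + 578629*√610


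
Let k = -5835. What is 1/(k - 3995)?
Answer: -1/9830 ≈ -0.00010173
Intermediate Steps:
1/(k - 3995) = 1/(-5835 - 3995) = 1/(-9830) = -1/9830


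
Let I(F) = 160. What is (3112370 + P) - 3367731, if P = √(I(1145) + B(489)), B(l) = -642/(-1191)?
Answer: -255361 + √25302398/397 ≈ -2.5535e+5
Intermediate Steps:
B(l) = 214/397 (B(l) = -642*(-1/1191) = 214/397)
P = √25302398/397 (P = √(160 + 214/397) = √(63734/397) = √25302398/397 ≈ 12.670)
(3112370 + P) - 3367731 = (3112370 + √25302398/397) - 3367731 = -255361 + √25302398/397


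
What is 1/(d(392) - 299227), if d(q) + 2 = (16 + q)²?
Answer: -1/132765 ≈ -7.5321e-6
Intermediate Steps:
d(q) = -2 + (16 + q)²
1/(d(392) - 299227) = 1/((-2 + (16 + 392)²) - 299227) = 1/((-2 + 408²) - 299227) = 1/((-2 + 166464) - 299227) = 1/(166462 - 299227) = 1/(-132765) = -1/132765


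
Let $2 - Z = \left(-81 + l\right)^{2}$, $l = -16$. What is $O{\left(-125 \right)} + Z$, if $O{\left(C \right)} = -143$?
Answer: $-9550$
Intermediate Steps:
$Z = -9407$ ($Z = 2 - \left(-81 - 16\right)^{2} = 2 - \left(-97\right)^{2} = 2 - 9409 = -9407$)
$O{\left(-125 \right)} + Z = -143 - 9407 = -9550$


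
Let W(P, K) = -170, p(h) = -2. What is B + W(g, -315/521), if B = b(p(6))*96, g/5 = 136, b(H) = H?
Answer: -362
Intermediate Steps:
g = 680 (g = 5*136 = 680)
B = -192 (B = -2*96 = -192)
B + W(g, -315/521) = -192 - 170 = -362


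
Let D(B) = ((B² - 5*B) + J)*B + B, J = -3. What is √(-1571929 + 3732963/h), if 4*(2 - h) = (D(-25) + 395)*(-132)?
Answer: I*√573586741332430870/604063 ≈ 1253.8*I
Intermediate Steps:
D(B) = B + B*(-3 + B² - 5*B) (D(B) = ((B² - 5*B) - 3)*B + B = (-3 + B² - 5*B)*B + B = B*(-3 + B² - 5*B) + B = B + B*(-3 + B² - 5*B))
h = -604063 (h = 2 - (-25*(-2 + (-25)² - 5*(-25)) + 395)*(-132)/4 = 2 - (-25*(-2 + 625 + 125) + 395)*(-132)/4 = 2 - (-25*748 + 395)*(-132)/4 = 2 - (-18700 + 395)*(-132)/4 = 2 - (-18305)*(-132)/4 = 2 - ¼*2416260 = 2 - 604065 = -604063)
√(-1571929 + 3732963/h) = √(-1571929 + 3732963/(-604063)) = √(-1571929 + 3732963*(-1/604063)) = √(-1571929 - 3732963/604063) = √(-949547880490/604063) = I*√573586741332430870/604063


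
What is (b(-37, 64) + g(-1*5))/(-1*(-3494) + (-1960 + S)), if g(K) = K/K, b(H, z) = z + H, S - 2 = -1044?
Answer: 7/123 ≈ 0.056911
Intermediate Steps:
S = -1042 (S = 2 - 1044 = -1042)
b(H, z) = H + z
g(K) = 1
(b(-37, 64) + g(-1*5))/(-1*(-3494) + (-1960 + S)) = ((-37 + 64) + 1)/(-1*(-3494) + (-1960 - 1042)) = (27 + 1)/(3494 - 3002) = 28/492 = 28*(1/492) = 7/123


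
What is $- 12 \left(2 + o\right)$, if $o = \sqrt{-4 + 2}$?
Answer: $-24 - 12 i \sqrt{2} \approx -24.0 - 16.971 i$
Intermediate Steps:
$o = i \sqrt{2}$ ($o = \sqrt{-2} = i \sqrt{2} \approx 1.4142 i$)
$- 12 \left(2 + o\right) = - 12 \left(2 + i \sqrt{2}\right) = -24 - 12 i \sqrt{2}$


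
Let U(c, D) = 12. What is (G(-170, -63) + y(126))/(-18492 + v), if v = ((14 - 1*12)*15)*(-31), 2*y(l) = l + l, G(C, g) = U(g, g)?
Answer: -23/3237 ≈ -0.0071053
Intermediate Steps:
G(C, g) = 12
y(l) = l (y(l) = (l + l)/2 = (2*l)/2 = l)
v = -930 (v = ((14 - 12)*15)*(-31) = (2*15)*(-31) = 30*(-31) = -930)
(G(-170, -63) + y(126))/(-18492 + v) = (12 + 126)/(-18492 - 930) = 138/(-19422) = 138*(-1/19422) = -23/3237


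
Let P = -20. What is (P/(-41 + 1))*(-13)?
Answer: -13/2 ≈ -6.5000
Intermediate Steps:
(P/(-41 + 1))*(-13) = (-20/(-41 + 1))*(-13) = (-20/(-40))*(-13) = -1/40*(-20)*(-13) = (½)*(-13) = -13/2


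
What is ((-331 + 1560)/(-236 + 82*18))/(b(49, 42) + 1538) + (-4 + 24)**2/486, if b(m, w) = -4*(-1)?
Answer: 127571549/154878480 ≈ 0.82369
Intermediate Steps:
b(m, w) = 4
((-331 + 1560)/(-236 + 82*18))/(b(49, 42) + 1538) + (-4 + 24)**2/486 = ((-331 + 1560)/(-236 + 82*18))/(4 + 1538) + (-4 + 24)**2/486 = (1229/(-236 + 1476))/1542 + 20**2*(1/486) = (1229/1240)*(1/1542) + 400*(1/486) = (1229*(1/1240))*(1/1542) + 200/243 = (1229/1240)*(1/1542) + 200/243 = 1229/1912080 + 200/243 = 127571549/154878480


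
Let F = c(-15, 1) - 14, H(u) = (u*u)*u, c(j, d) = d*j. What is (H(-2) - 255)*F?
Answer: 7627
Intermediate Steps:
H(u) = u**3 (H(u) = u**2*u = u**3)
F = -29 (F = 1*(-15) - 14 = -15 - 14 = -29)
(H(-2) - 255)*F = ((-2)**3 - 255)*(-29) = (-8 - 255)*(-29) = -263*(-29) = 7627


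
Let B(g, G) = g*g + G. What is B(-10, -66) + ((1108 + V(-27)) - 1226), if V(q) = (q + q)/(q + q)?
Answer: -83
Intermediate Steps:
V(q) = 1 (V(q) = (2*q)/((2*q)) = (2*q)*(1/(2*q)) = 1)
B(g, G) = G + g**2 (B(g, G) = g**2 + G = G + g**2)
B(-10, -66) + ((1108 + V(-27)) - 1226) = (-66 + (-10)**2) + ((1108 + 1) - 1226) = (-66 + 100) + (1109 - 1226) = 34 - 117 = -83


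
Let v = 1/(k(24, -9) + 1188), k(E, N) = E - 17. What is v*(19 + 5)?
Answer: 24/1195 ≈ 0.020084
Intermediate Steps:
k(E, N) = -17 + E
v = 1/1195 (v = 1/((-17 + 24) + 1188) = 1/(7 + 1188) = 1/1195 ≈ 0.00083682)
v*(19 + 5) = (19 + 5)/1195 = (1/1195)*24 = 24/1195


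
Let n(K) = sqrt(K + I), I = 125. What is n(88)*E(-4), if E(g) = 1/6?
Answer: sqrt(213)/6 ≈ 2.4324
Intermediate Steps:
E(g) = 1/6
n(K) = sqrt(125 + K) (n(K) = sqrt(K + 125) = sqrt(125 + K))
n(88)*E(-4) = sqrt(125 + 88)*(1/6) = sqrt(213)*(1/6) = sqrt(213)/6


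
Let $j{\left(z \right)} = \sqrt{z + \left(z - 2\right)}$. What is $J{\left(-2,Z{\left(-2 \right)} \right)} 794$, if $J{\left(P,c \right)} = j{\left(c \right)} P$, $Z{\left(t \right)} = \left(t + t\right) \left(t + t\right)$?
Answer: $- 1588 \sqrt{30} \approx -8697.8$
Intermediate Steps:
$j{\left(z \right)} = \sqrt{-2 + 2 z}$ ($j{\left(z \right)} = \sqrt{z + \left(z - 2\right)} = \sqrt{z + \left(-2 + z\right)} = \sqrt{-2 + 2 z}$)
$Z{\left(t \right)} = 4 t^{2}$ ($Z{\left(t \right)} = 2 t 2 t = 4 t^{2}$)
$J{\left(P,c \right)} = P \sqrt{-2 + 2 c}$ ($J{\left(P,c \right)} = \sqrt{-2 + 2 c} P = P \sqrt{-2 + 2 c}$)
$J{\left(-2,Z{\left(-2 \right)} \right)} 794 = - 2 \sqrt{-2 + 2 \cdot 4 \left(-2\right)^{2}} \cdot 794 = - 2 \sqrt{-2 + 2 \cdot 4 \cdot 4} \cdot 794 = - 2 \sqrt{-2 + 2 \cdot 16} \cdot 794 = - 2 \sqrt{-2 + 32} \cdot 794 = - 2 \sqrt{30} \cdot 794 = - 1588 \sqrt{30}$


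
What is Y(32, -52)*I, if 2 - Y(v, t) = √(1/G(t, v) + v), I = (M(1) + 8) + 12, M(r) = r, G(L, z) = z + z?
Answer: 42 - 21*√2049/8 ≈ -76.823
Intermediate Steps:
G(L, z) = 2*z
I = 21 (I = (1 + 8) + 12 = 9 + 12 = 21)
Y(v, t) = 2 - √(v + 1/(2*v)) (Y(v, t) = 2 - √(1/(2*v) + v) = 2 - √(v + 1/(2*v)))
Y(32, -52)*I = (2 - √(2/32 + 4*32)/2)*21 = (2 - √(2*(1/32) + 128)/2)*21 = (2 - √(1/16 + 128)/2)*21 = (2 - √2049/8)*21 = 42 - 21*√2049/8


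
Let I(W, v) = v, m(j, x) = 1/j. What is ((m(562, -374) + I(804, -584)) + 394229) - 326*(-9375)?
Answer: 1938840991/562 ≈ 3.4499e+6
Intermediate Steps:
((m(562, -374) + I(804, -584)) + 394229) - 326*(-9375) = ((1/562 - 584) + 394229) - 326*(-9375) = ((1/562 - 584) + 394229) + 3056250 = (-328207/562 + 394229) + 3056250 = 221228491/562 + 3056250 = 1938840991/562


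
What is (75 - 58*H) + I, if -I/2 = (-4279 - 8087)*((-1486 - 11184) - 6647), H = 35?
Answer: -477749999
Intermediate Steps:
I = -477748044 (I = -2*(-4279 - 8087)*((-1486 - 11184) - 6647) = -(-24732)*(-12670 - 6647) = -(-24732)*(-19317) = -2*238874022 = -477748044)
(75 - 58*H) + I = (75 - 58*35) - 477748044 = (75 - 2030) - 477748044 = -1955 - 477748044 = -477749999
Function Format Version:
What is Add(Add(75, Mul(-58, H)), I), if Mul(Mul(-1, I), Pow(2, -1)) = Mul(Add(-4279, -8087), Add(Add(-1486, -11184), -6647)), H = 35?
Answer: -477749999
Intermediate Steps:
I = -477748044 (I = Mul(-2, Mul(Add(-4279, -8087), Add(Add(-1486, -11184), -6647))) = Mul(-2, Mul(-12366, Add(-12670, -6647))) = Mul(-2, Mul(-12366, -19317)) = Mul(-2, 238874022) = -477748044)
Add(Add(75, Mul(-58, H)), I) = Add(Add(75, Mul(-58, 35)), -477748044) = Add(Add(75, -2030), -477748044) = Add(-1955, -477748044) = -477749999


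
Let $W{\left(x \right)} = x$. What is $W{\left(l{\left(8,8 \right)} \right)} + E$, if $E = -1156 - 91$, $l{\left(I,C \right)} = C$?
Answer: $-1239$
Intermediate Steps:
$E = -1247$ ($E = -1156 - 91 = -1247$)
$W{\left(l{\left(8,8 \right)} \right)} + E = 8 - 1247 = -1239$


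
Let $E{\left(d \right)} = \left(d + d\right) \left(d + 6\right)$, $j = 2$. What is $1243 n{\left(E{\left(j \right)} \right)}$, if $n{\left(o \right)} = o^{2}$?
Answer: $1272832$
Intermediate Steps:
$E{\left(d \right)} = 2 d \left(6 + d\right)$
$1243 n{\left(E{\left(j \right)} \right)} = 1243 \left(2 \cdot 2 \left(6 + 2\right)\right)^{2} = 1243 \left(2 \cdot 2 \cdot 8\right)^{2} = 1243 \cdot 32^{2} = 1243 \cdot 1024 = 1272832$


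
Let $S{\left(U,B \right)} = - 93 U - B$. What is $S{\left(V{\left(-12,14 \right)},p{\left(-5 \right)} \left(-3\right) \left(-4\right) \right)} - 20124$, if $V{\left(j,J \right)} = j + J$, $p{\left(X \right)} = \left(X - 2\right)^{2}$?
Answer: $-20898$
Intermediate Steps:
$p{\left(X \right)} = \left(-2 + X\right)^{2}$
$V{\left(j,J \right)} = J + j$
$S{\left(U,B \right)} = - B - 93 U$
$S{\left(V{\left(-12,14 \right)},p{\left(-5 \right)} \left(-3\right) \left(-4\right) \right)} - 20124 = \left(- \left(-2 - 5\right)^{2} \left(-3\right) \left(-4\right) - 93 \left(14 - 12\right)\right) - 20124 = \left(- \left(-7\right)^{2} \left(-3\right) \left(-4\right) - 186\right) - 20124 = \left(- 49 \left(-3\right) \left(-4\right) - 186\right) - 20124 = \left(- \left(-147\right) \left(-4\right) - 186\right) - 20124 = \left(\left(-1\right) 588 - 186\right) - 20124 = \left(-588 - 186\right) - 20124 = -774 - 20124 = -20898$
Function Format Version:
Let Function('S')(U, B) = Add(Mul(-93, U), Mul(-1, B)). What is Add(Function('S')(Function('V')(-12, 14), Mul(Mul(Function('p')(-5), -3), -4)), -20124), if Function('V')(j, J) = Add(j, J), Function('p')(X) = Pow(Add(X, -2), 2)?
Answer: -20898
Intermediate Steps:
Function('p')(X) = Pow(Add(-2, X), 2)
Function('V')(j, J) = Add(J, j)
Function('S')(U, B) = Add(Mul(-1, B), Mul(-93, U))
Add(Function('S')(Function('V')(-12, 14), Mul(Mul(Function('p')(-5), -3), -4)), -20124) = Add(Add(Mul(-1, Mul(Mul(Pow(Add(-2, -5), 2), -3), -4)), Mul(-93, Add(14, -12))), -20124) = Add(Add(Mul(-1, Mul(Mul(Pow(-7, 2), -3), -4)), Mul(-93, 2)), -20124) = Add(Add(Mul(-1, Mul(Mul(49, -3), -4)), -186), -20124) = Add(Add(Mul(-1, Mul(-147, -4)), -186), -20124) = Add(Add(Mul(-1, 588), -186), -20124) = Add(Add(-588, -186), -20124) = Add(-774, -20124) = -20898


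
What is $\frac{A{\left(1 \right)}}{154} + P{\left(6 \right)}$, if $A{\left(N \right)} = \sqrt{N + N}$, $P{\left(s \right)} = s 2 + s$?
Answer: $18 + \frac{\sqrt{2}}{154} \approx 18.009$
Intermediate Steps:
$P{\left(s \right)} = 3 s$ ($P{\left(s \right)} = 2 s + s = 3 s$)
$A{\left(N \right)} = \sqrt{2} \sqrt{N}$ ($A{\left(N \right)} = \sqrt{2 N} = \sqrt{2} \sqrt{N}$)
$\frac{A{\left(1 \right)}}{154} + P{\left(6 \right)} = \frac{\sqrt{2} \sqrt{1}}{154} + 3 \cdot 6 = \sqrt{2} \cdot 1 \cdot \frac{1}{154} + 18 = \sqrt{2} \cdot \frac{1}{154} + 18 = \frac{\sqrt{2}}{154} + 18 = 18 + \frac{\sqrt{2}}{154}$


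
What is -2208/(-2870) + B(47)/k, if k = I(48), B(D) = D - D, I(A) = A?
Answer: 1104/1435 ≈ 0.76934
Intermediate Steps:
B(D) = 0
k = 48
-2208/(-2870) + B(47)/k = -2208/(-2870) + 0/48 = -2208*(-1/2870) + 0*(1/48) = 1104/1435 + 0 = 1104/1435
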